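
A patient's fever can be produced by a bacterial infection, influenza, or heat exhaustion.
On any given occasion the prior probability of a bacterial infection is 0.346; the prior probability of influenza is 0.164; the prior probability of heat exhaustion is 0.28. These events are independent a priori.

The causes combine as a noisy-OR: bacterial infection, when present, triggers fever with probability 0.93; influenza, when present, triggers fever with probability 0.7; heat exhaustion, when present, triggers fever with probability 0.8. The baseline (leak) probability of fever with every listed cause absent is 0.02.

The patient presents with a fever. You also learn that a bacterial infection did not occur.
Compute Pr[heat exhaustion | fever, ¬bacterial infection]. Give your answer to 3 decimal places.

Pr[heat exhaustion | fever, ¬bacterial infection] ≈ 0.708

Under noisy-OR, P(fever | causes) = 1 − (1−0.02)·∏(1−qᵢ) over the active causes.
P(fever | ¬bacterial infection) = 0.02×0.836×0.72 + 0.804×0.836×0.28 + 0.706×0.164×0.72 + 0.9412×0.164×0.28 = 0.012038 + 0.188200 + 0.083364 + 0.043220 = 0.326822
The heat exhaustion-present share is 0.188200 + 0.043220 = 0.231420.
Hence the posterior is 0.231420/0.326822 ≈ 0.708.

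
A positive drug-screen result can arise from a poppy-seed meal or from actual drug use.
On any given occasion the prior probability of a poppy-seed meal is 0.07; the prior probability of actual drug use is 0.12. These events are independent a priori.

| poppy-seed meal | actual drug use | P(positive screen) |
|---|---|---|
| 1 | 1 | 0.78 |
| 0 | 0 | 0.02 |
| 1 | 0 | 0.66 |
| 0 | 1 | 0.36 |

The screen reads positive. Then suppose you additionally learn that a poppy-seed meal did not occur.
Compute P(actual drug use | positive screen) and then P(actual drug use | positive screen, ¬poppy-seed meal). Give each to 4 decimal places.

P(actual drug use | positive screen) ≈ 0.4504; P(actual drug use | positive screen, ¬poppy-seed meal) ≈ 0.7105

By total probability over the 4 (poppy-seed meal, actual drug use) configurations:
  P(positive screen) = 0.02×0.93×0.88 + 0.36×0.93×0.12 + 0.66×0.07×0.88 + 0.78×0.07×0.12
        = 0.016368 + 0.040176 + 0.040656 + 0.006552 = 0.103752
Configurations with actual drug use contribute 0.046728, so
  P(actual drug use | positive screen) = 0.046728 / 0.103752 ≈ 0.4504

Now condition on the additional information:
Sum P(positive screen|·) weighted by the priors over both values of actual drug use:
  P(positive screen | ¬poppy-seed meal) = 0.02*0.88 + 0.36*0.12
        = 0.017600 + 0.043200 = 0.060800
Configurations with actual drug use contribute 0.043200, so
  P(actual drug use | positive screen, ¬poppy-seed meal) = 0.043200 / 0.060800 ≈ 0.7105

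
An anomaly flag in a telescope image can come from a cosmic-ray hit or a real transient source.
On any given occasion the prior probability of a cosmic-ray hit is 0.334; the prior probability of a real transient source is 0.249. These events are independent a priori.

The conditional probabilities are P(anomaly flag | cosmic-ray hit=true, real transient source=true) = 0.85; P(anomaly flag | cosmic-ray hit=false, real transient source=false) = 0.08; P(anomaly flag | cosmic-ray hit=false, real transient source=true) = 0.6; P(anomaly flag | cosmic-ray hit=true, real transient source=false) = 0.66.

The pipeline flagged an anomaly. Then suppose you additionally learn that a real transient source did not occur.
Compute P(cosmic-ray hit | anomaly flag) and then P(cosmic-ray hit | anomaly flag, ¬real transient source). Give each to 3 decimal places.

P(cosmic-ray hit | anomaly flag) ≈ 0.629; P(cosmic-ray hit | anomaly flag, ¬real transient source) ≈ 0.805

By total probability over the 4 (cosmic-ray hit, real transient source) configurations:
  P(anomaly flag) = 0.08*0.666*0.751 + 0.6*0.666*0.249 + 0.66*0.334*0.751 + 0.85*0.334*0.249
        = 0.040013 + 0.099500 + 0.165550 + 0.070691 = 0.375754
Configurations with cosmic-ray hit contribute 0.236241, so
  P(cosmic-ray hit | anomaly flag) = 0.236241 / 0.375754 ≈ 0.629

Now also conditioning on real transient source≠true:
Weight on cosmic-ray hit=true, given the evidence: 0.66*0.334 = 0.220440
Normalizer over all consistent configurations: 0.08*0.666 + 0.66*0.334 = 0.273720
P(cosmic-ray hit | anomaly flag, ¬real transient source) = 0.220440/0.273720 ≈ 0.805
Ruling out real transient source raises the posterior on cosmic-ray hit — the flip side of explaining away.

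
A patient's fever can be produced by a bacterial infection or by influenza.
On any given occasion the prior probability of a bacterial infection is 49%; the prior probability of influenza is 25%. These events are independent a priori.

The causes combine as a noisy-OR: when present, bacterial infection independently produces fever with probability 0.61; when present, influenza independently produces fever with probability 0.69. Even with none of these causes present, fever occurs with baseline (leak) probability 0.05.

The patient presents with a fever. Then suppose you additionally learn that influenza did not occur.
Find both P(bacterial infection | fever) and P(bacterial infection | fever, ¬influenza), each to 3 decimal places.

P(bacterial infection | fever) ≈ 0.757; P(bacterial infection | fever, ¬influenza) ≈ 0.924

Under noisy-OR, P(fever | causes) = 1 − (1−0.05)·∏(1−qᵢ) over the active causes.
Enumerate the 4 (bacterial infection, influenza) configurations and weight by the priors:
  P(fever) = 0.05·0.51·0.75 + 0.7055·0.51·0.25 + 0.6295·0.49·0.75 + 0.885145·0.49·0.25
        = 0.019125 + 0.089951 + 0.231341 + 0.108430 = 0.448847
Keeping only the bacterial infection-present terms gives 0.339771, so
  P(bacterial infection | fever) = 0.339771 / 0.448847 ≈ 0.757

With the extra evidence:
Enumerate both values of bacterial infection and weight by the priors:
  P(fever | ¬influenza) = 0.05×0.51 + 0.6295×0.49
        = 0.025500 + 0.308455 = 0.333955
The terms with bacterial infection present sum to 0.308455, so
  P(bacterial infection | fever, ¬influenza) = 0.308455 / 0.333955 ≈ 0.924
Ruling out influenza raises the posterior on bacterial infection — the flip side of explaining away.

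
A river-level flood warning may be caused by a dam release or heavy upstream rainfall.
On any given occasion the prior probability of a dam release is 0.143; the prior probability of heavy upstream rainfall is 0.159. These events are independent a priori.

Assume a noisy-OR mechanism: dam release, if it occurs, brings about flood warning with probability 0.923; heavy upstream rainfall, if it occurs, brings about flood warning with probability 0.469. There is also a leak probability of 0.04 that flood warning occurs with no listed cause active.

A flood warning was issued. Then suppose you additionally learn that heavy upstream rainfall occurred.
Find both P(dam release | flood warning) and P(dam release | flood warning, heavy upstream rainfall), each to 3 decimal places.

Under noisy-OR, P(flood warning | causes) = 1 − (1−0.04)·∏(1−qᵢ) over the active causes.
P(flood warning) = 0.04×0.857×0.841 + 0.49024×0.857×0.159 + 0.92608×0.143×0.841 + 0.960748×0.143×0.159 = 0.028829 + 0.066802 + 0.111373 + 0.021845 = 0.228849
The dam release-present share is 0.111373 + 0.021845 = 0.133218.
Hence the posterior is 0.133218/0.228849 ≈ 0.582.

Now condition on the additional information:
Enumerate both values of dam release and weight by the priors:
  P(flood warning | heavy upstream rainfall) = 0.49024*0.857 + 0.960748*0.143
        = 0.420136 + 0.137387 = 0.557523
Configurations with dam release contribute 0.137387, so
  P(dam release | flood warning, heavy upstream rainfall) = 0.137387 / 0.557523 ≈ 0.246
Conditioning on heavy upstream rainfall lowers the posterior on dam release: the classic explaining-away effect in a common-effect structure.

P(dam release | flood warning) ≈ 0.582; P(dam release | flood warning, heavy upstream rainfall) ≈ 0.246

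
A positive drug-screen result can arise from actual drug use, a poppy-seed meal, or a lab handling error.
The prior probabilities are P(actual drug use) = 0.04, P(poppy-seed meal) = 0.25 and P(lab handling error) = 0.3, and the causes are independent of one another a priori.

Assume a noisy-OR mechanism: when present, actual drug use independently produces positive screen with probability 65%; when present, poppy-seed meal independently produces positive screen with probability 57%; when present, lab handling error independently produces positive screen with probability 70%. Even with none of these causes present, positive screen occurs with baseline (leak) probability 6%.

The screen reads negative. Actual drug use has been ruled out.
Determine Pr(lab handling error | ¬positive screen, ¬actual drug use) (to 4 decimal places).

Under noisy-OR, P(positive screen | causes) = 1 − (1−0.06)·∏(1−qᵢ) over the active causes.
Sum P(¬positive screen|·) weighted by the priors over the 4 (poppy-seed meal, lab handling error) configurations:
  P(¬positive screen | ¬actual drug use) = 0.94*0.75*0.7 + 0.282*0.75*0.3 + 0.4042*0.25*0.7 + 0.12126*0.25*0.3
        = 0.493500 + 0.063450 + 0.070735 + 0.009095 = 0.636780
Configurations with lab handling error contribute 0.072545, so
  P(lab handling error | ¬positive screen, ¬actual drug use) = 0.072545 / 0.636780 ≈ 0.1139

Pr(lab handling error | ¬positive screen, ¬actual drug use) ≈ 0.1139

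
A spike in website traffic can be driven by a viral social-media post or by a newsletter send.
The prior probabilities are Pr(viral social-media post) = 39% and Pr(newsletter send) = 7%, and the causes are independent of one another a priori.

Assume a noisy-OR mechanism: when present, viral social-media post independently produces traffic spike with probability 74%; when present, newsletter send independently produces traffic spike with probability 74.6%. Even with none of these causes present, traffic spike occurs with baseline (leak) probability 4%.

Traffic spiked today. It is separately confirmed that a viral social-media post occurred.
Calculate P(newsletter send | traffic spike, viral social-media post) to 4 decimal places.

Under noisy-OR, P(traffic spike | causes) = 1 − (1−0.04)·∏(1−qᵢ) over the active causes.
Sum P(traffic spike|·) weighted by the priors over both values of newsletter send:
  P(traffic spike | viral social-media post) = 0.7504*0.93 + 0.936602*0.07
        = 0.697872 + 0.065562 = 0.763434
The terms with newsletter send present sum to 0.065562, so
  P(newsletter send | traffic spike, viral social-media post) = 0.065562 / 0.763434 ≈ 0.0859

P(newsletter send | traffic spike, viral social-media post) ≈ 0.0859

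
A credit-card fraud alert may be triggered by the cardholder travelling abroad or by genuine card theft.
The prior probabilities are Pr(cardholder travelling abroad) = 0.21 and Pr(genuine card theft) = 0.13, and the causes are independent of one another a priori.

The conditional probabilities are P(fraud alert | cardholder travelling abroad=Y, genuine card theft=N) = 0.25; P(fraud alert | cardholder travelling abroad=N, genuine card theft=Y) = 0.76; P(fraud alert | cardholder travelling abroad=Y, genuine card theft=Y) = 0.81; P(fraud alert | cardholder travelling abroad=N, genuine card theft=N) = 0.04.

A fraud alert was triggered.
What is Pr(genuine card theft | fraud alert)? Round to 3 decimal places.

Pr(genuine card theft | fraud alert) ≈ 0.578

Weight on genuine card theft=true, given the evidence: 0.078052 + 0.022113 = 0.100165
Denominator P(fraud alert): 0.04*0.79*0.87 + 0.76*0.79*0.13 + 0.25*0.21*0.87 + 0.81*0.21*0.13 = 0.173332
P(genuine card theft | fraud alert) = 0.100165/0.173332 ≈ 0.578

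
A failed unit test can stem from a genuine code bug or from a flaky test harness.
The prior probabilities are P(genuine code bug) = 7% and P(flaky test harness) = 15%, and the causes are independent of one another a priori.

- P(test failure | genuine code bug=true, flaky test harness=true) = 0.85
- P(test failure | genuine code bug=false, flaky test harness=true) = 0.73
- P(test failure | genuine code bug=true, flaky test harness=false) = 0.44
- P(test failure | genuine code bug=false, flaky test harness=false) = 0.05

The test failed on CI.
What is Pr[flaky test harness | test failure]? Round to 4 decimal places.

Weight on flaky test harness=true, given the evidence: 0.101835 + 0.008925 = 0.110760
The normalizing constant is 0.05·0.93·0.85 + 0.73·0.93·0.15 + 0.44·0.07·0.85 + 0.85·0.07·0.15 = 0.176465
Posterior = 0.110760 / 0.176465 ≈ 0.6277

Pr[flaky test harness | test failure] ≈ 0.6277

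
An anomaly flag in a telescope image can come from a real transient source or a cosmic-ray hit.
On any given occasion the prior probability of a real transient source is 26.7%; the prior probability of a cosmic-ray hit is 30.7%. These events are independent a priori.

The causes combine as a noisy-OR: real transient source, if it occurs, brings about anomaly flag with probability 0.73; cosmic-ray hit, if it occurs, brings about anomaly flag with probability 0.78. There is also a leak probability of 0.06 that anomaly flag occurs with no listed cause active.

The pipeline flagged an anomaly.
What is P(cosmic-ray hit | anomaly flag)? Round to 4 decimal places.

P(cosmic-ray hit | anomaly flag) ≈ 0.6029

Under noisy-OR, P(anomaly flag | causes) = 1 − (1−0.06)·∏(1−qᵢ) over the active causes.
For the numerator, keep only cosmic-ray hit=true terms: 0.178495 + 0.077392 = 0.255887
Normalizer over all consistent configurations: 0.06×0.733×0.693 + 0.7932×0.733×0.307 + 0.7462×0.267×0.693 + 0.944164×0.267×0.307 = 0.424435
P(cosmic-ray hit | anomaly flag) = 0.255887/0.424435 ≈ 0.6029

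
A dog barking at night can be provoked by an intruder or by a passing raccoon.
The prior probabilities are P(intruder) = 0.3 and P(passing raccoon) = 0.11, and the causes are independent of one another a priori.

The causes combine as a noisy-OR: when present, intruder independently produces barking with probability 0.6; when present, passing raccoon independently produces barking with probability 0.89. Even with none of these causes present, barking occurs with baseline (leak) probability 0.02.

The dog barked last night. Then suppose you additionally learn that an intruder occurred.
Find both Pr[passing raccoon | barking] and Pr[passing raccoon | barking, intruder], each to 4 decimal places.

Pr[passing raccoon | barking] ≈ 0.3645; Pr[passing raccoon | barking, intruder] ≈ 0.1628

Under noisy-OR, P(barking | causes) = 1 − (1−0.02)·∏(1−qᵢ) over the active causes.
Weight on passing raccoon=true, given the evidence: 0.068699 + 0.031577 = 0.100276
The normalizing constant is 0.02*0.7*0.89 + 0.8922*0.7*0.11 + 0.608*0.3*0.89 + 0.95688*0.3*0.11 = 0.275072
Posterior = 0.100276 / 0.275072 ≈ 0.3645

Now also conditioning on intruder=true:
Enumerate both values of passing raccoon and weight by the priors:
  P(barking | intruder) = 0.608·0.89 + 0.95688·0.11
        = 0.541120 + 0.105257 = 0.646377
Configurations with passing raccoon contribute 0.105257, so
  P(passing raccoon | barking, intruder) = 0.105257 / 0.646377 ≈ 0.1628
This is intercausal reasoning (explaining away): once intruder accounts for the barking, passing raccoon becomes less likely.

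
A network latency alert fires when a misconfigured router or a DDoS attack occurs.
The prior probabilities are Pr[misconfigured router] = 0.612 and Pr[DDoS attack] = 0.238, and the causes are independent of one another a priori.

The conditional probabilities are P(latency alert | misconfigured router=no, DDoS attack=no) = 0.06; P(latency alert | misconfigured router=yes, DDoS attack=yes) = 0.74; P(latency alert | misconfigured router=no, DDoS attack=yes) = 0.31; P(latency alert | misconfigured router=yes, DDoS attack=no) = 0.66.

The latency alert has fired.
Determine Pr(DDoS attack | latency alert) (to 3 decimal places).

For the numerator, keep only DDoS attack=true terms: 0.028627 + 0.107785 = 0.136412
Denominator P(latency alert): 0.06·0.388·0.762 + 0.31·0.388·0.238 + 0.66·0.612·0.762 + 0.74·0.612·0.238 = 0.461938
Posterior = 0.136412 / 0.461938 ≈ 0.295

Pr(DDoS attack | latency alert) ≈ 0.295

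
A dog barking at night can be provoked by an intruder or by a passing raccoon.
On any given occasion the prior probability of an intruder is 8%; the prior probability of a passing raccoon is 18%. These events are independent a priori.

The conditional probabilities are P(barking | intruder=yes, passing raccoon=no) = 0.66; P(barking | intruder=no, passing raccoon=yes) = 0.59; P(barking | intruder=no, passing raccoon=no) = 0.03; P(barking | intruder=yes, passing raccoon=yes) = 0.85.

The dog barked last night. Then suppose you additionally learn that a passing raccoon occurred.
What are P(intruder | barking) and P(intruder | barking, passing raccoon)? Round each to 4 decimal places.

P(intruder | barking) ≈ 0.3158; P(intruder | barking, passing raccoon) ≈ 0.1113

Enumerate the 4 (intruder, passing raccoon) configurations and weight by the priors:
  P(barking) = 0.03*0.92*0.82 + 0.59*0.92*0.18 + 0.66*0.08*0.82 + 0.85*0.08*0.18
        = 0.022632 + 0.097704 + 0.043296 + 0.012240 = 0.175872
Keeping only the intruder-present terms gives 0.055536, so
  P(intruder | barking) = 0.055536 / 0.175872 ≈ 0.3158

Now also conditioning on passing raccoon=true:
P(barking | passing raccoon) = 0.59×0.92 + 0.85×0.08 = 0.542800 + 0.068000 = 0.610800
Restricting to configurations with intruder present: 0.85×0.08 = 0.068000.
So P(intruder | barking, passing raccoon) = 0.068000/0.610800 ≈ 0.1113.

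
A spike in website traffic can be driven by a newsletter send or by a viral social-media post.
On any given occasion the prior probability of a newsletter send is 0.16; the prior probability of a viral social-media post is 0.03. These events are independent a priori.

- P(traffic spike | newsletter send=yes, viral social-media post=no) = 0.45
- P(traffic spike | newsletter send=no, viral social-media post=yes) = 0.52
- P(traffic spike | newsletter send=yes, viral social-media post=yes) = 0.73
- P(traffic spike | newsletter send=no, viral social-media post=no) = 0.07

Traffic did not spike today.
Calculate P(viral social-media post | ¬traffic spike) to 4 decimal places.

Weight on viral social-media post=true, given the evidence: 0.012096 + 0.001296 = 0.013392
Denominator P(¬traffic spike): 0.93*0.84*0.97 + 0.48*0.84*0.03 + 0.55*0.16*0.97 + 0.27*0.16*0.03 = 0.856516
P(viral social-media post | ¬traffic spike) = 0.013392/0.856516 ≈ 0.0156

P(viral social-media post | ¬traffic spike) ≈ 0.0156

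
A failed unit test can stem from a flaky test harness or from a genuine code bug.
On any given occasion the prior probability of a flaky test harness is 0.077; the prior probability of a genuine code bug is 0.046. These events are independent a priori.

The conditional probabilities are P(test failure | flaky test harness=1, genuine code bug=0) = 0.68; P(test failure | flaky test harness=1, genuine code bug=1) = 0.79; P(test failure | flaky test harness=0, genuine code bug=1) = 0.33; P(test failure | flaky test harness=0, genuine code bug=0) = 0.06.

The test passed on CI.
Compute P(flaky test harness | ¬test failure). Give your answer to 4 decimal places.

P(flaky test harness | ¬test failure) ≈ 0.0275

Enumerate the 4 (flaky test harness, genuine code bug) configurations and weight by the priors:
  P(¬test failure) = 0.94·0.923·0.954 + 0.67·0.923·0.046 + 0.32·0.077·0.954 + 0.21·0.077·0.046
        = 0.827709 + 0.028447 + 0.023507 + 0.000744 = 0.880407
The terms with flaky test harness present sum to 0.024251, so
  P(flaky test harness | ¬test failure) = 0.024251 / 0.880407 ≈ 0.0275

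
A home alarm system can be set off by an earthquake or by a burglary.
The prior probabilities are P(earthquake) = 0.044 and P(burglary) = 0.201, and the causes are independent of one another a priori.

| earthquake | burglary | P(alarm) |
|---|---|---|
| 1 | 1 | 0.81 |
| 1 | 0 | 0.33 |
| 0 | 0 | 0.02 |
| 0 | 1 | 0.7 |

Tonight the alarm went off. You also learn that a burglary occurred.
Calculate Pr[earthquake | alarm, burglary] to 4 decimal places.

Pr[earthquake | alarm, burglary] ≈ 0.0506

Sum P(alarm|·) weighted by the priors over both values of earthquake:
  P(alarm | burglary) = 0.7×0.956 + 0.81×0.044
        = 0.669200 + 0.035640 = 0.704840
The terms with earthquake present sum to 0.035640, so
  P(earthquake | alarm, burglary) = 0.035640 / 0.704840 ≈ 0.0506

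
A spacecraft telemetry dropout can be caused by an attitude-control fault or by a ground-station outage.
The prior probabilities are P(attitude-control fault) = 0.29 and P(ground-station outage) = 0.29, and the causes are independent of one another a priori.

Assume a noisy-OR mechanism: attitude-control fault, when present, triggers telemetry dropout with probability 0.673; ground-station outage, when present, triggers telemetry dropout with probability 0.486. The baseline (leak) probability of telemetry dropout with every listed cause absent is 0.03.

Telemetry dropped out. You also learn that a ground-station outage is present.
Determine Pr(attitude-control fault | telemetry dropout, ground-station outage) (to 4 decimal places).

Pr(attitude-control fault | telemetry dropout, ground-station outage) ≈ 0.4054

Under noisy-OR, P(telemetry dropout | causes) = 1 − (1−0.03)·∏(1−qᵢ) over the active causes.
Numerator (weight on configurations with attitude-control fault): 0.836964·0.29 = 0.242720
Normalizer over all consistent configurations: 0.50142·0.71 + 0.836964·0.29 = 0.598728
P(attitude-control fault | telemetry dropout, ground-station outage) = 0.242720/0.598728 ≈ 0.4054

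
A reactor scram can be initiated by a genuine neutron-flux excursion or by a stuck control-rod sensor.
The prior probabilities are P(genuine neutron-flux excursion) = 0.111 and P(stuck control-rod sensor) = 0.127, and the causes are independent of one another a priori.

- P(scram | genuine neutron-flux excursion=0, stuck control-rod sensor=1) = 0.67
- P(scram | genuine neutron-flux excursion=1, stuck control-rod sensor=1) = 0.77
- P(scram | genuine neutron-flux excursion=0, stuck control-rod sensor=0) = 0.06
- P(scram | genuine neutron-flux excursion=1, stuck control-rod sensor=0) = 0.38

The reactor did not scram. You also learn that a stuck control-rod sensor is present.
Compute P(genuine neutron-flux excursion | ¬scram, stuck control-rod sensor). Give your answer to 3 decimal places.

P(genuine neutron-flux excursion | ¬scram, stuck control-rod sensor) ≈ 0.080

P(¬scram | stuck control-rod sensor) = 0.33*0.889 + 0.23*0.111 = 0.293370 + 0.025530 = 0.318900
Restricting to configurations with genuine neutron-flux excursion present: 0.23*0.111 = 0.025530.
Hence the posterior is 0.025530/0.318900 ≈ 0.080.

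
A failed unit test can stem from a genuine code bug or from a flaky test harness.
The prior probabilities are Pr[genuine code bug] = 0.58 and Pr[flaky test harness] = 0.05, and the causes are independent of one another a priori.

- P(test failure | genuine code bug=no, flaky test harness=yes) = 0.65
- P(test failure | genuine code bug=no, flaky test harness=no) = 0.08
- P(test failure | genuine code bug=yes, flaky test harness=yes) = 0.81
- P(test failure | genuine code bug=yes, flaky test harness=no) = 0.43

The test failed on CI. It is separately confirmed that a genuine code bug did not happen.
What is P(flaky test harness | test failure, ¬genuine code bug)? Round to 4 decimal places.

Enumerate both values of flaky test harness and weight by the priors:
  P(test failure | ¬genuine code bug) = 0.08×0.95 + 0.65×0.05
        = 0.076000 + 0.032500 = 0.108500
Keeping only the flaky test harness-present terms gives 0.032500, so
  P(flaky test harness | test failure, ¬genuine code bug) = 0.032500 / 0.108500 ≈ 0.2995

P(flaky test harness | test failure, ¬genuine code bug) ≈ 0.2995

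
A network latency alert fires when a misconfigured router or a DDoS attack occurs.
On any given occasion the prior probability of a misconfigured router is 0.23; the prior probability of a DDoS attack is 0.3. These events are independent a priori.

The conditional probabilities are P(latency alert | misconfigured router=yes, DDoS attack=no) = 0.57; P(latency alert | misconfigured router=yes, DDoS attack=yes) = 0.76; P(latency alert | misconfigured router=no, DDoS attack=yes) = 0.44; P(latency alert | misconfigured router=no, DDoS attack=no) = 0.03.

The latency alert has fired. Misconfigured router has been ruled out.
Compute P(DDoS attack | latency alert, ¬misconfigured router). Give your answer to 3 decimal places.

For the numerator, keep only DDoS attack=true terms: 0.44×0.3 = 0.132000
The normalizing constant is 0.03×0.7 + 0.44×0.3 = 0.153000
P(DDoS attack | latency alert, ¬misconfigured router) = 0.132000/0.153000 ≈ 0.863

P(DDoS attack | latency alert, ¬misconfigured router) ≈ 0.863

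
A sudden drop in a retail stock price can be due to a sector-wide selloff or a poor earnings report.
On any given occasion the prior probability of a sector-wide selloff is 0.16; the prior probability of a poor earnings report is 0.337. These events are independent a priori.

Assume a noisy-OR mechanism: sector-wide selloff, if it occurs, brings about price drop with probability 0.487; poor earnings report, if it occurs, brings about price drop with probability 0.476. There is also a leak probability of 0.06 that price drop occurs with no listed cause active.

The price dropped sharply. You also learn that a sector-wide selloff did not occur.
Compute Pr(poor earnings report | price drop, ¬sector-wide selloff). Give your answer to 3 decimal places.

Pr(poor earnings report | price drop, ¬sector-wide selloff) ≈ 0.811

Under noisy-OR, P(price drop | causes) = 1 − (1−0.06)·∏(1−qᵢ) over the active causes.
Sum P(price drop|·) weighted by the priors over both values of poor earnings report:
  P(price drop | ¬sector-wide selloff) = 0.06×0.663 + 0.50744×0.337
        = 0.039780 + 0.171007 = 0.210787
The terms with poor earnings report present sum to 0.171007, so
  P(poor earnings report | price drop, ¬sector-wide selloff) = 0.171007 / 0.210787 ≈ 0.811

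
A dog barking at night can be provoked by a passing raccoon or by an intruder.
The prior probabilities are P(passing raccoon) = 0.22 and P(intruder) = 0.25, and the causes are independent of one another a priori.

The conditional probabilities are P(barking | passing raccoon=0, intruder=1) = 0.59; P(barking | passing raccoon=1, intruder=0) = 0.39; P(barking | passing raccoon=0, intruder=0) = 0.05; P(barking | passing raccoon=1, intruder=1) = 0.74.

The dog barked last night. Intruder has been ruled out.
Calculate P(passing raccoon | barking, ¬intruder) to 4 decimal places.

P(passing raccoon | barking, ¬intruder) ≈ 0.6875

For the numerator, keep only passing raccoon=true terms: 0.39·0.22 = 0.085800
Normalizer over all consistent configurations: 0.05·0.78 + 0.39·0.22 = 0.124800
P(passing raccoon | barking, ¬intruder) = 0.085800/0.124800 ≈ 0.6875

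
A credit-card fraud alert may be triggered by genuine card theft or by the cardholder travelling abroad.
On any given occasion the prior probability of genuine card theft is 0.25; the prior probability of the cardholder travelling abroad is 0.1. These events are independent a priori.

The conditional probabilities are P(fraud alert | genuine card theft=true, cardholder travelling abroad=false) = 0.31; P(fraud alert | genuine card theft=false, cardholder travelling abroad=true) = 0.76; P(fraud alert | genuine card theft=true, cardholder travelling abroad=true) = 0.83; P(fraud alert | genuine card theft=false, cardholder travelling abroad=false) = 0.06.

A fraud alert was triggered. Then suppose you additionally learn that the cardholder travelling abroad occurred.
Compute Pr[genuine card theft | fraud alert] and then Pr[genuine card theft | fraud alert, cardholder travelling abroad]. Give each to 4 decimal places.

Pr[genuine card theft | fraud alert] ≈ 0.4814; Pr[genuine card theft | fraud alert, cardholder travelling abroad] ≈ 0.2669

Numerator (weight on configurations with genuine card theft): 0.069750 + 0.020750 = 0.090500
The normalizing constant is 0.06×0.75×0.9 + 0.76×0.75×0.1 + 0.31×0.25×0.9 + 0.83×0.25×0.1 = 0.188000
P(genuine card theft | fraud alert) = 0.090500/0.188000 ≈ 0.4814

Now also conditioning on cardholder travelling abroad=true:
Sum P(fraud alert|·) weighted by the priors over both values of genuine card theft:
  P(fraud alert | cardholder travelling abroad) = 0.76*0.75 + 0.83*0.25
        = 0.570000 + 0.207500 = 0.777500
Configurations with genuine card theft contribute 0.207500, so
  P(genuine card theft | fraud alert, cardholder travelling abroad) = 0.207500 / 0.777500 ≈ 0.2669
The drop from 0.4814 to 0.2669 is the explaining-away (discounting) effect.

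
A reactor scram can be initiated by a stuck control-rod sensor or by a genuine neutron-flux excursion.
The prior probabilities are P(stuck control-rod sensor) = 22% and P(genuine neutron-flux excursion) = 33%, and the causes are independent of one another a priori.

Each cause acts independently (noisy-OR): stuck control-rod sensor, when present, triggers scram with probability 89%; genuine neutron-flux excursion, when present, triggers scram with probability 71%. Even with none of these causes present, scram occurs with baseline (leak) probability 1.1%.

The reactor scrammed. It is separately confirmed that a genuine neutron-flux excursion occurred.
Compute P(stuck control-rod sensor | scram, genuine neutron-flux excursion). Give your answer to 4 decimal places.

P(stuck control-rod sensor | scram, genuine neutron-flux excursion) ≈ 0.2769

Under noisy-OR, P(scram | causes) = 1 − (1−0.011)·∏(1−qᵢ) over the active causes.
For the numerator, keep only stuck control-rod sensor=true terms: 0.968451*0.22 = 0.213059
The normalizing constant is 0.71319*0.78 + 0.968451*0.22 = 0.769347
P(stuck control-rod sensor | scram, genuine neutron-flux excursion) = 0.213059/0.769347 ≈ 0.2769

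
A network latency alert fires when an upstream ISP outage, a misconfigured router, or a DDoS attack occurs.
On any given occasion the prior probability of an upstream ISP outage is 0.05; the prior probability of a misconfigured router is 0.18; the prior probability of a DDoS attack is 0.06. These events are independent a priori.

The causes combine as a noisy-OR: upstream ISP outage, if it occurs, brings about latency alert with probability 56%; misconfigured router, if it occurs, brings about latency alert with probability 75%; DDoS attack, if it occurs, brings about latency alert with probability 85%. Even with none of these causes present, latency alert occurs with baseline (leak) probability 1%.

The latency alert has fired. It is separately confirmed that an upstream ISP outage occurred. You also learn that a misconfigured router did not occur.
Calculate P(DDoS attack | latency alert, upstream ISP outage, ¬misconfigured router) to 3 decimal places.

P(DDoS attack | latency alert, upstream ISP outage, ¬misconfigured router) ≈ 0.096

Under noisy-OR, P(latency alert | causes) = 1 − (1−0.01)·∏(1−qᵢ) over the active causes.
P(latency alert | upstream ISP outage, ¬misconfigured router) = 0.5644·0.94 + 0.93466·0.06 = 0.530536 + 0.056080 = 0.586616
The DDoS attack-present share is 0.93466·0.06 = 0.056080.
So P(DDoS attack | latency alert, upstream ISP outage, ¬misconfigured router) = 0.056080/0.586616 ≈ 0.096.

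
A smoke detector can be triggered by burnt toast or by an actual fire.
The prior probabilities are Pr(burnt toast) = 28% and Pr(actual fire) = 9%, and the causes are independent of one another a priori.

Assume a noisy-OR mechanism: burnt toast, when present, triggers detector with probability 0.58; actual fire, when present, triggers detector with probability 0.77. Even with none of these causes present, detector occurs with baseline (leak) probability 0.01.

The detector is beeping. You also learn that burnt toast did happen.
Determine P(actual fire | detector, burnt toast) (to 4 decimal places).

Under noisy-OR, P(detector | causes) = 1 − (1−0.01)·∏(1−qᵢ) over the active causes.
Sum P(detector|·) weighted by the priors over both values of actual fire:
  P(detector | burnt toast) = 0.5842×0.91 + 0.904366×0.09
        = 0.531622 + 0.081393 = 0.613015
The terms with actual fire present sum to 0.081393, so
  P(actual fire | detector, burnt toast) = 0.081393 / 0.613015 ≈ 0.1328

P(actual fire | detector, burnt toast) ≈ 0.1328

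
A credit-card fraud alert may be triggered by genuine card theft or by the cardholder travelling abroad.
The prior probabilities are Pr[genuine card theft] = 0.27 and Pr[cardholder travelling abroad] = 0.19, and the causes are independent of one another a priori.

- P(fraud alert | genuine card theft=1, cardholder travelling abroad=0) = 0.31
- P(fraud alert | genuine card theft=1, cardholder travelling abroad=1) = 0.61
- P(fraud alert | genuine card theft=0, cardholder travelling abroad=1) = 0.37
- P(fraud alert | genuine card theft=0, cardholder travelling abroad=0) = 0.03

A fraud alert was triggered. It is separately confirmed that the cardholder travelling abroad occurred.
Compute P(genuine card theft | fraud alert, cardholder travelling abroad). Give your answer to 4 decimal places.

Enumerate both values of genuine card theft and weight by the priors:
  P(fraud alert | cardholder travelling abroad) = 0.37×0.73 + 0.61×0.27
        = 0.270100 + 0.164700 = 0.434800
The terms with genuine card theft present sum to 0.164700, so
  P(genuine card theft | fraud alert, cardholder travelling abroad) = 0.164700 / 0.434800 ≈ 0.3788

P(genuine card theft | fraud alert, cardholder travelling abroad) ≈ 0.3788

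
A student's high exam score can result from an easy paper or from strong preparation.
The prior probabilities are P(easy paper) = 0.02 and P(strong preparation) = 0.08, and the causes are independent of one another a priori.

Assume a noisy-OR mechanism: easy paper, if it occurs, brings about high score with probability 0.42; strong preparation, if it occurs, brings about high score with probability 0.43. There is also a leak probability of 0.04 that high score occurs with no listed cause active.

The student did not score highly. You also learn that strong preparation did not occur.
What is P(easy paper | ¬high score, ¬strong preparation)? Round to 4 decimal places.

P(easy paper | ¬high score, ¬strong preparation) ≈ 0.0117

Under noisy-OR, P(high score | causes) = 1 − (1−0.04)·∏(1−qᵢ) over the active causes.
For the numerator, keep only easy paper=true terms: 0.5568·0.02 = 0.011136
The normalizing constant is 0.96·0.98 + 0.5568·0.02 = 0.951936
Posterior = 0.011136 / 0.951936 ≈ 0.0117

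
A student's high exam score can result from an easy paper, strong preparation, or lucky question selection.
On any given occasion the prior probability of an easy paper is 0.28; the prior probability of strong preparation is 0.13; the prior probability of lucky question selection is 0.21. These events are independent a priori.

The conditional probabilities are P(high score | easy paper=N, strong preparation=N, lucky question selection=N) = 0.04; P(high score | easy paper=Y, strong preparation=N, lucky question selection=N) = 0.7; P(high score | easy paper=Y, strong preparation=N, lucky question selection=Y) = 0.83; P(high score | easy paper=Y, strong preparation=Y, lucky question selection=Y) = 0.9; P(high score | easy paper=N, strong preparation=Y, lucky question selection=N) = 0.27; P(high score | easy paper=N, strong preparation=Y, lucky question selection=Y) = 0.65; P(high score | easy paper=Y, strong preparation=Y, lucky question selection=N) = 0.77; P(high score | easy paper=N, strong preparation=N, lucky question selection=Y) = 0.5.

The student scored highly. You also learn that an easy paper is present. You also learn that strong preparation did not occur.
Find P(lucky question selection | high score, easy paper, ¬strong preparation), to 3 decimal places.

Numerator (weight on configurations with lucky question selection): 0.83*0.21 = 0.174300
Normalizer over all consistent configurations: 0.7*0.79 + 0.83*0.21 = 0.727300
Posterior = 0.174300 / 0.727300 ≈ 0.240

P(lucky question selection | high score, easy paper, ¬strong preparation) ≈ 0.240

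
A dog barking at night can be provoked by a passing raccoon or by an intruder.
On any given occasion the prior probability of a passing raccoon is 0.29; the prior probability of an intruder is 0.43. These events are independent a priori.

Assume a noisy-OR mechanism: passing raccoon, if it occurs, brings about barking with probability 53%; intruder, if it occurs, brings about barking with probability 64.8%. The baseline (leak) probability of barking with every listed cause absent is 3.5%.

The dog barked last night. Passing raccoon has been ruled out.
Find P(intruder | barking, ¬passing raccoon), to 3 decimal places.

Under noisy-OR, P(barking | causes) = 1 − (1−0.035)·∏(1−qᵢ) over the active causes.
P(barking | ¬passing raccoon) = 0.035·0.57 + 0.66032·0.43 = 0.019950 + 0.283938 = 0.303888
Restricting to configurations with intruder present: 0.66032·0.43 = 0.283938.
Hence the posterior is 0.283938/0.303888 ≈ 0.934.

P(intruder | barking, ¬passing raccoon) ≈ 0.934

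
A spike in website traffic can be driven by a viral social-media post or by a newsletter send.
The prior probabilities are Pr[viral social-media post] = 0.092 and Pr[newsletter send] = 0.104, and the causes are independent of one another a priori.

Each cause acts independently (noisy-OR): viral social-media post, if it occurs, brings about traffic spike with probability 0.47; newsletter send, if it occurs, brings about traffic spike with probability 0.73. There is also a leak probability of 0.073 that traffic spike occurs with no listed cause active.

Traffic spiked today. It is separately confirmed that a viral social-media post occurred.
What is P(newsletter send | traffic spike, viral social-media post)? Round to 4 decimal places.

Under noisy-OR, P(traffic spike | causes) = 1 − (1−0.073)·∏(1−qᵢ) over the active causes.
P(traffic spike | viral social-media post) = 0.50869*0.896 + 0.867346*0.104 = 0.455786 + 0.090204 = 0.545990
Restricting to configurations with newsletter send present: 0.867346*0.104 = 0.090204.
So P(newsletter send | traffic spike, viral social-media post) = 0.090204/0.545990 ≈ 0.1652.

P(newsletter send | traffic spike, viral social-media post) ≈ 0.1652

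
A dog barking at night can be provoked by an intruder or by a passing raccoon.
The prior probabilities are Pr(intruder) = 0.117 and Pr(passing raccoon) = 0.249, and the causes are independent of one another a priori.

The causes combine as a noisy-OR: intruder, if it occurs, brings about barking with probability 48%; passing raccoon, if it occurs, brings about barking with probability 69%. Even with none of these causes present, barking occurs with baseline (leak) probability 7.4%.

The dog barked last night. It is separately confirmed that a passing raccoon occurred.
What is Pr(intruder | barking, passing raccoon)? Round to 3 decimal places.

Under noisy-OR, P(barking | causes) = 1 − (1−0.074)·∏(1−qᵢ) over the active causes.
For the numerator, keep only intruder=true terms: 0.850729*0.117 = 0.099535
The normalizing constant is 0.71294*0.883 + 0.850729*0.117 = 0.729061
P(intruder | barking, passing raccoon) = 0.099535/0.729061 ≈ 0.137

Pr(intruder | barking, passing raccoon) ≈ 0.137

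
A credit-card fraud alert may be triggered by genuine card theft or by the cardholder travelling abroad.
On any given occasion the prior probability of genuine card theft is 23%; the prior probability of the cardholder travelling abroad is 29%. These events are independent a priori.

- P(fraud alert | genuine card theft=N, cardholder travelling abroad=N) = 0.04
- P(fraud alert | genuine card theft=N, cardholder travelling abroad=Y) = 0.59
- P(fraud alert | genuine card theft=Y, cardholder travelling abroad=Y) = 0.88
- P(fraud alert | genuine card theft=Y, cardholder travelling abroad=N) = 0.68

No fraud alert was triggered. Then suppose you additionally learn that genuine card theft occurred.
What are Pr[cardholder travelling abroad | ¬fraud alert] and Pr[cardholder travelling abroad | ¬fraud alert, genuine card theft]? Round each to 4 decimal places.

Pr[cardholder travelling abroad | ¬fraud alert] ≈ 0.1471; Pr[cardholder travelling abroad | ¬fraud alert, genuine card theft] ≈ 0.1328

Weight on cardholder travelling abroad=true, given the evidence: 0.091553 + 0.008004 = 0.099557
Normalizer over all consistent configurations: 0.96·0.77·0.71 + 0.41·0.77·0.29 + 0.32·0.23·0.71 + 0.12·0.23·0.29 = 0.676645
Posterior = 0.099557 / 0.676645 ≈ 0.1471

With the extra evidence:
Numerator (weight on configurations with cardholder travelling abroad): 0.12*0.29 = 0.034800
Normalizer over all consistent configurations: 0.32*0.71 + 0.12*0.29 = 0.262000
P(cardholder travelling abroad | ¬fraud alert, genuine card theft) = 0.034800/0.262000 ≈ 0.1328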